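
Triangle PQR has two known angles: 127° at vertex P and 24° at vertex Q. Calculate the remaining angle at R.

The interior angles sum to 180°: angle R = 180 - 127 - 24 = 29°.
The triangle is obtuse (angles 127°, 24°, 29°).

29 degrees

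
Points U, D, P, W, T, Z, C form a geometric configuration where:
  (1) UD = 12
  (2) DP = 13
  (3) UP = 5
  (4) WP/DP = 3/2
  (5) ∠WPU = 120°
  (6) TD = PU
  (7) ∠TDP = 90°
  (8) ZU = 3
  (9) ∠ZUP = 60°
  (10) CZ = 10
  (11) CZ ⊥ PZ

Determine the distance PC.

Step 1: By the law of cosines on triangle ZUP: ZP² = 3² + 5² − 2·3·5·cos(60°) = 19, so ZP = √19.
Step 2: By the law of cosines on triangle PZC: PC² = √19² + 10² − 2·√19·10·cos(90°) = 119, so PC = √119.

Therefore, the length of PC = √119.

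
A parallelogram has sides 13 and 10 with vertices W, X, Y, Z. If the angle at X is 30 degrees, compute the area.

The area of a parallelogram equals the product of two adjacent sides times the sine of the included angle.
This is because the height equals 10 * sin(30°) = 5.
Area = 13 * 5 = 65

65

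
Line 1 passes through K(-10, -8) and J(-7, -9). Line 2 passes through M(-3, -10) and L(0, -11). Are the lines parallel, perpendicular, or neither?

Slope of line 1: m1 = (-9 - -8)/(-7 - -10) = -1/3 = -1/3
Slope of line 2: m2 = (-11 - -10)/(0 - -3) = -1/3 = -1/3
m1 = m2, so the lines are parallel.

Parallel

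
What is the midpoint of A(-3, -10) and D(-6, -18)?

The midpoint is the average of the coordinates:
x: (-3 + -6)/2 = -9/2
y: (-10 + -18)/2 = -14
Midpoint = (-9/2, -14)

(-9/2, -14)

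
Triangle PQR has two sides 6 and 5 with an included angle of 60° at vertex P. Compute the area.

Area = (1/2)(6)(5) sin(60°) = (1/2)(6)(5)(sqrt(3)/2) = 15*sqrt(3)/2

15*sqrt(3)/2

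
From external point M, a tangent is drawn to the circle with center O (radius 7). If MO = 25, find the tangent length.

tangent = √(d² - r²) = √(25² - 7²) = √(625 - 49) = √576 = 24

24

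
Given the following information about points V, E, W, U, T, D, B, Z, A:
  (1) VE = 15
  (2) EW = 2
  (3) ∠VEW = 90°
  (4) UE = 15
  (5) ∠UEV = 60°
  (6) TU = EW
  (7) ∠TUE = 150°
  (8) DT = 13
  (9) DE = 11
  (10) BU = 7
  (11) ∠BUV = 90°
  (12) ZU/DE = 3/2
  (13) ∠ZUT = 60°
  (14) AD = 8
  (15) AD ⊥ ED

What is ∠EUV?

Step 1: By the law of cosines on triangle UEV: UV² = 15² + 15² − 2·15·15·cos(60°) = 225, so UV = 15.
Step 2: By the inverse law of cosines on triangle EUV: cos(∠EUV) = (15² + 15² − 15²) / (2·15·15) = 225/450 = 0.5, so ∠EUV = 60°.

Therefore, the measure of angle ∠EUV = 60°.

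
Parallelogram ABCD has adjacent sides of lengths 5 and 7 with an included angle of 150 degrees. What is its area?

The area of a parallelogram equals the product of two adjacent sides times the sine of the included angle.
This is because the height equals 7 * sin(150°) = 7/2.
Area = 5 * 7/2 = 35/2

35/2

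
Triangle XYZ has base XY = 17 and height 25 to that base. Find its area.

Area = (1/2)(17)(25) = 425/2

425/2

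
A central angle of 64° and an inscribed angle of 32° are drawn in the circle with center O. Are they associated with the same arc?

By the inscribed angle theorem, if both angles subtend the same arc, the inscribed angle must be half the central angle.
Half of 64° = 32°, which equals the given inscribed angle of 32°.
Therefore, yes, they correspond to the same arc.

Yes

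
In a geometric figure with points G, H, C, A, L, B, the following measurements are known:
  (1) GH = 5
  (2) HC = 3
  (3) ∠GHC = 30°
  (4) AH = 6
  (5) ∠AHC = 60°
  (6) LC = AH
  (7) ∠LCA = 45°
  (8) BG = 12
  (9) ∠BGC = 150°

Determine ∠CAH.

Step 1: By the law of cosines on triangle AHC: AC² = 6² + 3² − 2·6·3·cos(60°) = 27, so AC = 3·√3.
Step 2: By the inverse law of cosines on triangle CAH: cos(∠CAH) = ((3·√3)² + 6² − 3²) / (2·3·√3·6) = 54/62.35 = 0.866, so ∠CAH = 30°.

Therefore, the measure of angle ∠CAH = 30°.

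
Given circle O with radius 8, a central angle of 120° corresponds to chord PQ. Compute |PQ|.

Chord = 2(8) sin(60°) = 8*sqrt(3)

8*sqrt(3)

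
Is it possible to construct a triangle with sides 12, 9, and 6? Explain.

Yes.
The triangle inequality requires that the sum of any two sides exceeds the third.
Here 6 + 9 = 15 > 12, so the condition is met.

Yes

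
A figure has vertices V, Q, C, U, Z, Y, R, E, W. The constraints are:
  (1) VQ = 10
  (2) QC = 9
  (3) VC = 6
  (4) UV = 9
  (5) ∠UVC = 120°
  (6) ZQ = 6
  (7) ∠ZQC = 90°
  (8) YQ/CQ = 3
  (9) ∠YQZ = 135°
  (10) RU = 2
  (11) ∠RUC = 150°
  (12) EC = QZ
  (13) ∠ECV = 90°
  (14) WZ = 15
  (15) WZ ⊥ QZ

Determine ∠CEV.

From the given relations: EC = QZ = 6.
Step 1: By the law of cosines on triangle ECV: EV² = 6² + 6² − 2·6·6·cos(90°) = 72, so EV = 6·√2.
Step 2: By the inverse law of cosines on triangle CEV: cos(∠CEV) = (6² + (6·√2)² − 6²) / (2·6·6·√2) = 72/101.82 = 0.7071, so ∠CEV = 45°.

Therefore, the measure of angle ∠CEV = 45°.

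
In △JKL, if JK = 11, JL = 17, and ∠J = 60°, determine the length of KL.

When two sides and the included angle are known, the law of cosines gives the third side.
c^2 = a^2 + b^2 - 2ab cos(C) generalizes the Pythagorean theorem to non-right triangles.
Here: KL^2 = 121 + 289 - 374*(1/2) = 223
KL = sqrt(223)

sqrt(223)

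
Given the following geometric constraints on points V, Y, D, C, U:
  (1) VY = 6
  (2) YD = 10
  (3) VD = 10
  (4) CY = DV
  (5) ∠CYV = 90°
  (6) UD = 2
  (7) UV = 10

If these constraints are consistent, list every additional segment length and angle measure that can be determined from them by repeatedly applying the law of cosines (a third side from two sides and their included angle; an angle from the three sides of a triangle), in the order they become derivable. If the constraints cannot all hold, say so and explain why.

The constraints are consistent. Derivable facts, in order:
After 1 step:
- VC = 2·√34
- ∠DUV = 84.26°
- ∠DVU = 11.48°
- ∠DVY = 72.54°
- ∠DYV = 72.54°
- ∠UDV = 84.26°
- ∠VDY = 34.92°
After 2 steps:
- ∠CVY = 59.04°
- ∠VCY = 30.96°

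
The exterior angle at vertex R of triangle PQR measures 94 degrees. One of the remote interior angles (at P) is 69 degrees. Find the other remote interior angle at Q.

angle Q = 94 - 69 = 25 degrees (exterior angle theorem).

25 degrees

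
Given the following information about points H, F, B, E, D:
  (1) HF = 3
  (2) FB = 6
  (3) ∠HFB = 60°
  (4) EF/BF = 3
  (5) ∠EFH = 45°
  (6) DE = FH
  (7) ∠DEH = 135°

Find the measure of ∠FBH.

Step 1: By the law of cosines on triangle BFH: BH² = 6² + 3² − 2·6·3·cos(60°) = 27, so BH = 3·√3.
Step 2: By the inverse law of cosines on triangle FBH: cos(∠FBH) = (6² + (3·√3)² − 3²) / (2·6·3·√3) = 54/62.35 = 0.866, so ∠FBH = 30°.

Therefore, the measure of angle ∠FBH = 30°.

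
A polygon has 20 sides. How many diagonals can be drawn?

Total line segments between 20 vertices = C(20,2) = 190.
Subtract the 20 sides: 190 - 20 = 170 diagonals.

170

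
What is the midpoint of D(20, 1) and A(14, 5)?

M = ((x₁ + x₂)/2, (y₁ + y₂)/2)
= ((20 + 14)/2, (1 + 5)/2)
= (34/2, 6/2) = (17, 3)

(17, 3)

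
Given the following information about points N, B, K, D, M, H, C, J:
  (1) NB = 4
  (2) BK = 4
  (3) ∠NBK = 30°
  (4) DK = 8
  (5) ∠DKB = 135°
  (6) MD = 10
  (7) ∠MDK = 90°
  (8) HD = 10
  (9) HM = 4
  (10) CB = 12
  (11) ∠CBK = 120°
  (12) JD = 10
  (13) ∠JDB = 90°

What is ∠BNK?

Step 1: By the law of cosines on triangle NBK: NK² = 4² + 4² − 2·4·4·cos(30°) = 4.29, so NK ≈ 2.07.
Step 2: By the inverse law of cosines on triangle BNK: cos(∠BNK) = (4² + 2.07² − 4²) / (2·4·2.07) = 4.29/16.56 = 0.2588, so ∠BNK = 75°.

Therefore, the measure of angle ∠BNK = 75°.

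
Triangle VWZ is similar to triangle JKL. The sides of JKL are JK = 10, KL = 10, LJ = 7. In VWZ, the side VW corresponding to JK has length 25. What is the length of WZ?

Since the triangles are similar, the ratio of corresponding sides is constant.
Scale factor k = VW / JK = 25 / 10 = 5/2
WZ = k * KL = 5/2 * 10 = 25

25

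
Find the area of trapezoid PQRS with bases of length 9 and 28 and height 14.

Area = (9 + 28) * 14 / 2 = 518 / 2 = 259

259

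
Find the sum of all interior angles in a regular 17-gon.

The sum of interior angles of an n-sided polygon is (n - 2) * 180.
For n = 17: (17 - 2) * 180 = 15 * 180 = 2700 degrees.

2700 degrees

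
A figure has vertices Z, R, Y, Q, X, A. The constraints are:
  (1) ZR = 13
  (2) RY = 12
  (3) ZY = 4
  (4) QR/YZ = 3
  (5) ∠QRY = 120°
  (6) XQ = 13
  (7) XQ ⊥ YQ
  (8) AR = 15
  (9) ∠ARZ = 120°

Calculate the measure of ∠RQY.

From the given relations: QR = 3·YZ = 3·4 = 12.
Step 1: By the law of cosines on triangle QRY: QY² = 12² + 12² − 2·12·12·cos(120°) = 432, so QY = 12·√3.
Step 2: By the inverse law of cosines on triangle RQY: cos(∠RQY) = (12² + (12·√3)² − 12²) / (2·12·12·√3) = 432/498.83 = 0.866, so ∠RQY = 30°.

Therefore, the measure of angle ∠RQY = 30°.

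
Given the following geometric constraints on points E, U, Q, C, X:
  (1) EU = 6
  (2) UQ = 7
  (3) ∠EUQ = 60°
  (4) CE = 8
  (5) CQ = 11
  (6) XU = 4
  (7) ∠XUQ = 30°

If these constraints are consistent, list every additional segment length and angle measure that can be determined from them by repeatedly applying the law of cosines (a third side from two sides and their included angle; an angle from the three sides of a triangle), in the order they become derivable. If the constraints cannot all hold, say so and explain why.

The constraints are consistent. Derivable facts, in order:
After 1 step:
- EQ = √43
- QX ≈ 4.06
After 2 steps:
- ∠CEQ = 97.67°
- ∠CQE = 46.12°
- ∠ECQ = 36.21°
- ∠EQU = 52.41°
- ∠QEU = 67.59°
- ∠QXU = 120.51°
- ∠UQX = 29.49°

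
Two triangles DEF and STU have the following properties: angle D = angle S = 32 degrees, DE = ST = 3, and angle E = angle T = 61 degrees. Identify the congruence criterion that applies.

The given information matches ASA: Two pairs of corresponding angles and the included side are equal (Angle-Side-Angle).

ASA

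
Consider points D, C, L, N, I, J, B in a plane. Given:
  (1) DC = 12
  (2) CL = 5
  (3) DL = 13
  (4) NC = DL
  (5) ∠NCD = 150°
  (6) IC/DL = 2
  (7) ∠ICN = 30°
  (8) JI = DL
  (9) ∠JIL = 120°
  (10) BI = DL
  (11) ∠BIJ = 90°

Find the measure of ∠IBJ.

From the given relations: BI = DL = 13; JI = DL = 13.
Step 1: By the law of cosines on triangle BIJ: BJ² = 13² + 13² − 2·13·13·cos(90°) = 338, so BJ = 13·√2.
Step 2: By the inverse law of cosines on triangle IBJ: cos(∠IBJ) = (13² + (13·√2)² − 13²) / (2·13·13·√2) = 338/478 = 0.7071, so ∠IBJ = 45°.

Therefore, the measure of angle ∠IBJ = 45°.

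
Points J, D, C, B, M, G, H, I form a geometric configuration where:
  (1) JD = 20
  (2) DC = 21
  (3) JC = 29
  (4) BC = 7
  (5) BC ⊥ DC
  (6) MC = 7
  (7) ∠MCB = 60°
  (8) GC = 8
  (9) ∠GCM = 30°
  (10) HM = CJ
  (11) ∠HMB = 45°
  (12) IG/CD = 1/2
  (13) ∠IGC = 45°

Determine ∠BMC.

Step 1: By the law of cosines on triangle MCB: MB² = 7² + 7² − 2·7·7·cos(60°) = 49, so MB = 7.
Step 2: By the inverse law of cosines on triangle BMC: cos(∠BMC) = (7² + 7² − 7²) / (2·7·7) = 49/98 = 0.5, so ∠BMC = 60°.

Therefore, the measure of angle ∠BMC = 60°.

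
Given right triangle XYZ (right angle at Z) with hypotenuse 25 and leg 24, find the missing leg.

YZ = sqrt(25^2 - 24^2) = sqrt(49) = 7

7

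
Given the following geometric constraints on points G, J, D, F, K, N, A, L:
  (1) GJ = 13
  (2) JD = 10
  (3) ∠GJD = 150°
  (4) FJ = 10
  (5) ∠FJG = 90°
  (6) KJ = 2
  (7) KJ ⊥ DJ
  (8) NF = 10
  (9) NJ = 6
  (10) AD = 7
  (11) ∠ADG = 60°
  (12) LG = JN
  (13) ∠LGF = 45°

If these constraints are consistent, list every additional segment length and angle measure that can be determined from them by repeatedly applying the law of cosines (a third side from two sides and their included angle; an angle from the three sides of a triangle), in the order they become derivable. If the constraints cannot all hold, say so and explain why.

The constraints are consistent. Derivable facts, in order:
After 1 step:
- DK = 2·√26
- GD ≈ 22.23
- GF ≈ 16.4
- ∠FJN = 72.54°
- ∠FNJ = 72.54°
- ∠JFN = 34.92°
After 2 steps:
- FL ≈ 12.88
- GA ≈ 19.69
- ∠DGJ = 13°
- ∠DKJ = 78.69°
- ∠FGJ = 37.57°
- ∠GDJ = 17°
- ∠GFJ = 52.43°
- ∠JDK = 11.31°
After 3 steps:
- ∠AGD = 17.93°
- ∠DAG = 102.07°
- ∠FLG = 115.76°
- ∠GFL = 19.24°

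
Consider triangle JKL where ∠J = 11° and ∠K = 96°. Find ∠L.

The interior angles sum to 180°: angle L = 180 - 11 - 96 = 73°.
The triangle is obtuse (angles 11°, 96°, 73°).

73 degrees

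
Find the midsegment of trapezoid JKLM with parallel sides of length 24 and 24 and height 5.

midsegment = (24 + 24) / 2 = 48 / 2 = 24

24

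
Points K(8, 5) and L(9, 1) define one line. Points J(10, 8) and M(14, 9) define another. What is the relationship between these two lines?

Slope of line 1: m1 = (1 - 5)/(9 - 8) = -4/1 = -4
Slope of line 2: m2 = (9 - 8)/(14 - 10) = 1/4 = 1/4
m1 * m2 = (-4) * (1/4) = -1 = -1, so the lines are perpendicular.

Perpendicular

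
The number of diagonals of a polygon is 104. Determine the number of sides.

Using d = n(n - 3)/2, we solve 104 = n(n - 3)/2.
So n(n - 3) = 208.
Testing n = 16: 16 * 13 = 208 = 208. Correct.
The polygon has 16 sides.

16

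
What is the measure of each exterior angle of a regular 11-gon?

Each exterior angle of a regular n-gon is 360 / n.
For n = 11: 360 / 11 = 360/11 degrees.

360/11 degrees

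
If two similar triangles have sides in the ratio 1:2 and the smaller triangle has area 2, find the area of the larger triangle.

The ratio of areas of similar triangles = (side ratio)^2.
Side ratio = 1:2, so area ratio = 1:4.
Area of the larger triangle / Area of the smaller triangle = 4/1
Area of the larger triangle = 2 * 4/1 = 8

8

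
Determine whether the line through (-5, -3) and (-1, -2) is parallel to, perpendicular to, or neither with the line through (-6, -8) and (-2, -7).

Slope of line 1: m1 = (-2 - -3)/(-1 - -5) = 1/4 = 1/4
Slope of line 2: m2 = (-7 - -8)/(-2 - -6) = 1/4 = 1/4
Since m1 = m2 = 1/4, the lines are parallel.

Parallel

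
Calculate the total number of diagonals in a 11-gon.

Total line segments between 11 vertices = C(11,2) = 55.
Subtract the 11 sides: 55 - 11 = 44 diagonals.

44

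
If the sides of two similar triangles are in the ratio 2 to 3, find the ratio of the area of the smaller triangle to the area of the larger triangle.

Area ratio = (side ratio)^2 = (2/3)^2 = 4:9.

4:9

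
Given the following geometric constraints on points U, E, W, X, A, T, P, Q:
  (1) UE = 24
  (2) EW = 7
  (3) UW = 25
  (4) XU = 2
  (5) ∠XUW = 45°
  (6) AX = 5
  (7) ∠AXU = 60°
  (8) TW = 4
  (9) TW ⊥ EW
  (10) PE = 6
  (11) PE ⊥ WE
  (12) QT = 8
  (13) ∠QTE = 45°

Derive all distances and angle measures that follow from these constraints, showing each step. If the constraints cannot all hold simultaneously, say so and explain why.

The constraints are consistent.

Step 1: From UX = 2, XA = 5, and ∠UXA = 60°, by the law of cosines:
  UA² = UX² + XA² - 2·UX·XA·cos(60°) = 4 + 25 - 10 = 19
  UA = √19

Step 2: From EW = 7, WT = 4, and ∠EWT = 90°, by the law of cosines:
  ET² = EW² + WT² - 2·EW·WT·cos(90°) = 49 + 16 - 0 = 65
  ET = √65

Step 3: From WU = 25, UX = 2, and ∠WUX = 45°, by the law of cosines:
  WX² = WU² + UX² - 2·WU·UX·cos(45°) = 625 + 4 - 70.71 = 558.3
  WX ≈ 23.63

Step 4: From WE = 7, EP = 6, and ∠WEP = 90°, by the law of cosines:
  WP² = WE² + EP² - 2·WE·EP·cos(90°) = 49 + 36 - 0 = 85
  WP = √85

Step 5: From UE = 24, UW = 25, EW = 7, by the inverse law of cosines:
  cos(∠EUW) = (UE² + UW² - EW²) / (2·UE·UW)
  ∠EUW = 16.26°

Step 6: From EU = 24, EW = 7, UW = 25, by the inverse law of cosines:
  cos(∠UEW) = (EU² + EW² - UW²) / (2·EU·EW)
  ∠UEW = 90°

Step 7: From WE = 7, WU = 25, EU = 24, by the inverse law of cosines:
  cos(∠EWU) = (WE² + WU² - EU²) / (2·WE·WU)
  ∠EWU = 73.74°

Step 8: From ET = √65, TQ = 8, and ∠ETQ = 45°, by the law of cosines:
  EQ² = ET² + TQ² - 2·ET·TQ·cos(45°) = 65 + 64 - 91.21 = 37.79
  EQ ≈ 6.15

Step 9: From UA = √19, UX = 2, AX = 5, by the inverse law of cosines:
  cos(∠AUX) = (UA² + UX² - AX²) / (2·UA·UX)
  ∠AUX = 96.59°

Step 10: From ET = √65, EW = 7, TW = 4, by the inverse law of cosines:
  cos(∠TEW) = (ET² + EW² - TW²) / (2·ET·EW)
  ∠TEW = 29.74°

Step 11: From WE = 7, WP = √85, EP = 6, by the inverse law of cosines:
  cos(∠EWP) = (WE² + WP² - EP²) / (2·WE·WP)
  ∠EWP = 40.6°

Step 12: From WU = 25, WX = 23.63, UX = 2, by the inverse law of cosines:
  cos(∠UWX) = (WU² + WX² - UX²) / (2·WU·WX)
  ∠UWX = 3.43°

Step 13: From XU = 2, XW = 23.63, UW = 25, by the inverse law of cosines:
  cos(∠UXW) = (XU² + XW² - UW²) / (2·XU·XW)
  ∠UXW = 131.57°

Step 14: From AU = √19, AX = 5, UX = 2, by the inverse law of cosines:
  cos(∠UAX) = (AU² + AX² - UX²) / (2·AU·AX)
  ∠UAX = 23.41°

Step 15: From TE = √65, TW = 4, EW = 7, by the inverse law of cosines:
  cos(∠ETW) = (TE² + TW² - EW²) / (2·TE·TW)
  ∠ETW = 60.26°

Step 16: From PE = 6, PW = √85, EW = 7, by the inverse law of cosines:
  cos(∠EPW) = (PE² + PW² - EW²) / (2·PE·PW)
  ∠EPW = 49.4°

Step 17: From EQ = 6.15, ET = √65, QT = 8, by the inverse law of cosines:
  cos(∠QET) = (EQ² + ET² - QT²) / (2·EQ·ET)
  ∠QET = 66.96°

Step 18: From QE = 6.15, QT = 8, ET = √65, by the inverse law of cosines:
  cos(∠EQT) = (QE² + QT² - ET²) / (2·QE·QT)
  ∠EQT = 68.04°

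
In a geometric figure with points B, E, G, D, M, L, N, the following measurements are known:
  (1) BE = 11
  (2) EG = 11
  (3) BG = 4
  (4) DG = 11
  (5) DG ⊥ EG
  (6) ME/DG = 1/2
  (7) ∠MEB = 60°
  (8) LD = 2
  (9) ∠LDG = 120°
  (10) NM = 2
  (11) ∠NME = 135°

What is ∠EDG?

Step 1: By the law of cosines on triangle DGE: DE² = 11² + 11² − 2·11·11·cos(90°) = 242, so DE = 11·√2.
Step 2: By the inverse law of cosines on triangle EDG: cos(∠EDG) = ((11·√2)² + 11² − 11²) / (2·11·√2·11) = 242/342.24 = 0.7071, so ∠EDG = 45°.

Therefore, the measure of angle ∠EDG = 45°.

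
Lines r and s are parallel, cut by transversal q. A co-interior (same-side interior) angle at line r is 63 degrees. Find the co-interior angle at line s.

Co-interior angles (same-side interior) formed by parallel lines and a transversal are supplementary (sum to 180 degrees).
The given angle is 63 degrees.
The co-interior angle = 180 - 63 = 117 degrees.

117 degrees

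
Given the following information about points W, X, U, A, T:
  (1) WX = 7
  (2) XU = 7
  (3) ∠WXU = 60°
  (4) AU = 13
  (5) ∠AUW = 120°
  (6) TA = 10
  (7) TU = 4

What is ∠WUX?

Step 1: By the law of cosines on triangle UXW: UW² = 7² + 7² − 2·7·7·cos(60°) = 49, so UW = 7.
Step 2: By the inverse law of cosines on triangle WUX: cos(∠WUX) = (7² + 7² − 7²) / (2·7·7) = 49/98 = 0.5, so ∠WUX = 60°.

Therefore, the measure of angle ∠WUX = 60°.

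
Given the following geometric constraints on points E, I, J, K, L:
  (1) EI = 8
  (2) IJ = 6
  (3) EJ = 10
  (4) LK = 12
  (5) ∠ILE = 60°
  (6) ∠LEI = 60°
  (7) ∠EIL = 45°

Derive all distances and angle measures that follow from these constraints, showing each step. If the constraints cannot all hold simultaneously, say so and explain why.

These constraints are not satisfiable: (5), (6) and (7) are the three interior angles of triangle ILE, which must sum to 180°, but 60° + 60° + 45° = 165°. No planar figure meets all of them, so nothing further can be derived.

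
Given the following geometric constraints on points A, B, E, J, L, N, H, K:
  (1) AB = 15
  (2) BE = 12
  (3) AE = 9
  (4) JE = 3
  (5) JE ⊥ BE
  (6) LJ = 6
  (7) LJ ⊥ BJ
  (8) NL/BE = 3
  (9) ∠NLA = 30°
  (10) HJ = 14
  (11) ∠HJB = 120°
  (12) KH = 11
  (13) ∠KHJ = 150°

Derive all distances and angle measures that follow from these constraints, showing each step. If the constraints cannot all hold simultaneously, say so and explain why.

The constraints are consistent.

From the given relations:
  NL = 3·BE = 3·12 = 36

Step 1: From BE = 12, EJ = 3, and ∠BEJ = 90°, by the law of cosines:
  BJ² = BE² + EJ² - 2·BE·EJ·cos(90°) = 144 + 9 - 0 = 153
  BJ = 3·√17

Step 2: From JH = 14, HK = 11, and ∠JHK = 150°, by the law of cosines:
  JK² = JH² + HK² - 2·JH·HK·cos(150°) = 196 + 121 + 266.7 = 583.7
  JK ≈ 24.16

Step 3: From AB = 15, AE = 9, BE = 12, by the inverse law of cosines:
  cos(∠BAE) = (AB² + AE² - BE²) / (2·AB·AE)
  ∠BAE = 53.13°

Step 4: From BA = 15, BE = 12, AE = 9, by the inverse law of cosines:
  cos(∠ABE) = (BA² + BE² - AE²) / (2·BA·BE)
  ∠ABE = 36.87°

Step 5: From EA = 9, EB = 12, AB = 15, by the inverse law of cosines:
  cos(∠AEB) = (EA² + EB² - AB²) / (2·EA·EB)
  ∠AEB = 90°

Step 6: From BJ = 3·√17, JL = 6, and ∠BJL = 90°, by the law of cosines:
  BL² = BJ² + JL² - 2·BJ·JL·cos(90°) = 153 + 36 - 0 = 189
  BL = 3·√21

Step 7: From BJ = 3·√17, JH = 14, and ∠BJH = 120°, by the law of cosines:
  BH² = BJ² + JH² - 2·BJ·JH·cos(120°) = 153 + 196 + 173.2 = 522.2
  BH ≈ 22.85

Step 8: From BE = 12, BJ = 3·√17, EJ = 3, by the inverse law of cosines:
  cos(∠EBJ) = (BE² + BJ² - EJ²) / (2·BE·BJ)
  ∠EBJ = 14.04°

Step 9: From JB = 3·√17, JE = 3, BE = 12, by the inverse law of cosines:
  cos(∠BJE) = (JB² + JE² - BE²) / (2·JB·JE)
  ∠BJE = 75.96°

Step 10: From JH = 14, JK = 24.16, HK = 11, by the inverse law of cosines:
  cos(∠HJK) = (JH² + JK² - HK²) / (2·JH·JK)
  ∠HJK = 13.16°

Step 11: From KH = 11, KJ = 24.16, HJ = 14, by the inverse law of cosines:
  cos(∠HKJ) = (KH² + KJ² - HJ²) / (2·KH·KJ)
  ∠HKJ = 16.84°

Step 12: From BH = 22.85, BJ = 3·√17, HJ = 14, by the inverse law of cosines:
  cos(∠HBJ) = (BH² + BJ² - HJ²) / (2·BH·BJ)
  ∠HBJ = 32.04°

Step 13: From BJ = 3·√17, BL = 3·√21, JL = 6, by the inverse law of cosines:
  cos(∠JBL) = (BJ² + BL² - JL²) / (2·BJ·BL)
  ∠JBL = 25.88°

Step 14: From LB = 3·√21, LJ = 6, BJ = 3·√17, by the inverse law of cosines:
  cos(∠BLJ) = (LB² + LJ² - BJ²) / (2·LB·LJ)
  ∠BLJ = 64.12°

Step 15: From HB = 22.85, HJ = 14, BJ = 3·√17, by the inverse law of cosines:
  cos(∠BHJ) = (HB² + HJ² - BJ²) / (2·HB·HJ)
  ∠BHJ = 27.96°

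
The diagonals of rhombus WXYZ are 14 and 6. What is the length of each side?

Half-diagonals are 7 and 3. side = sqrt(7^2 + 3^2) = sqrt(58)

sqrt(58)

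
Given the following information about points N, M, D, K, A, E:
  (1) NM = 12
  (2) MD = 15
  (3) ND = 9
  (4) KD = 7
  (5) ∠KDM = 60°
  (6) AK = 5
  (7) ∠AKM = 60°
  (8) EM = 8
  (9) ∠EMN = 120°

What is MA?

Step 1: By the law of cosines on triangle KDM: KM² = 7² + 15² − 2·7·15·cos(60°) = 169, so KM = 13.
Step 2: By the law of cosines on triangle MKA: MA² = 13² + 5² − 2·13·5·cos(60°) = 129, so MA = √129.

Therefore, the length of MA = √129.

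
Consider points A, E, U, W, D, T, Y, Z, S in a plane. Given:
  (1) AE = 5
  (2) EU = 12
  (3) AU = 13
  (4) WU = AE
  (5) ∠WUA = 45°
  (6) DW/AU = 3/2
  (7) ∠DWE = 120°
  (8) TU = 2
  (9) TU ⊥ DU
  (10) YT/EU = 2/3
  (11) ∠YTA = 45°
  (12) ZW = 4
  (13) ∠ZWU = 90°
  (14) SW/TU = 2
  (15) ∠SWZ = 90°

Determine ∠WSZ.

From the given relations: SW = 2·TU = 2·2 = 4.
Step 1: By the law of cosines on triangle SWZ: SZ² = 4² + 4² − 2·4·4·cos(90°) = 32, so SZ = 4·√2.
Step 2: By the inverse law of cosines on triangle WSZ: cos(∠WSZ) = (4² + (4·√2)² − 4²) / (2·4·4·√2) = 32/45.25 = 0.7071, so ∠WSZ = 45°.

Therefore, the measure of angle ∠WSZ = 45°.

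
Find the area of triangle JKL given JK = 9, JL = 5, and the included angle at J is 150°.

Area = (1/2) * JK * JL * sin(J)
Area = (1/2) * 9 * 5 * sin(150°)
Area = (1/2) * 9 * 5 * 1/2
Area = 45/4

45/4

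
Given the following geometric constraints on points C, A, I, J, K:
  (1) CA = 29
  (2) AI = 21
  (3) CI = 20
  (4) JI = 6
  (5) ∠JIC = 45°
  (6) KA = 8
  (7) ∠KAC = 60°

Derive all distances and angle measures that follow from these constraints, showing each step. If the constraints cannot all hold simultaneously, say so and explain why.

The constraints are consistent.

Step 1: From CI = 20, IJ = 6, and ∠CIJ = 45°, by the law of cosines:
  CJ² = CI² + IJ² - 2·CI·IJ·cos(45°) = 400 + 36 - 169.7 = 266.3
  CJ ≈ 16.32

Step 2: From CA = 29, AK = 8, and ∠CAK = 60°, by the law of cosines:
  CK² = CA² + AK² - 2·CA·AK·cos(60°) = 841 + 64 - 232 = 673
  CK ≈ 25.94

Step 3: From CA = 29, CI = 20, AI = 21, by the inverse law of cosines:
  cos(∠ACI) = (CA² + CI² - AI²) / (2·CA·CI)
  ∠ACI = 46.4°

Step 4: From AC = 29, AI = 21, CI = 20, by the inverse law of cosines:
  cos(∠CAI) = (AC² + AI² - CI²) / (2·AC·AI)
  ∠CAI = 43.6°

Step 5: From IA = 21, IC = 20, AC = 29, by the inverse law of cosines:
  cos(∠AIC) = (IA² + IC² - AC²) / (2·IA·IC)
  ∠AIC = 90°

Step 6: From CA = 29, CK = 25.94, AK = 8, by the inverse law of cosines:
  cos(∠ACK) = (CA² + CK² - AK²) / (2·CA·CK)
  ∠ACK = 15.49°

Step 7: From CI = 20, CJ = 16.32, IJ = 6, by the inverse law of cosines:
  cos(∠ICJ) = (CI² + CJ² - IJ²) / (2·CI·CJ)
  ∠ICJ = 15.07°

Step 8: From JC = 16.32, JI = 6, CI = 20, by the inverse law of cosines:
  cos(∠CJI) = (JC² + JI² - CI²) / (2·JC·JI)
  ∠CJI = 119.93°

Step 9: From KA = 8, KC = 25.94, AC = 29, by the inverse law of cosines:
  cos(∠AKC) = (KA² + KC² - AC²) / (2·KA·KC)
  ∠AKC = 104.51°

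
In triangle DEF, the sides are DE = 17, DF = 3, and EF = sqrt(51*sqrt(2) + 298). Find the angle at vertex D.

cos(D) = (17² + 3² - (sqrt(51*sqrt(2) + 298))²) / (2 × 17 × 3) = -sqrt(2)/2, so D = arccos(-sqrt(2)/2) = 135°.

135°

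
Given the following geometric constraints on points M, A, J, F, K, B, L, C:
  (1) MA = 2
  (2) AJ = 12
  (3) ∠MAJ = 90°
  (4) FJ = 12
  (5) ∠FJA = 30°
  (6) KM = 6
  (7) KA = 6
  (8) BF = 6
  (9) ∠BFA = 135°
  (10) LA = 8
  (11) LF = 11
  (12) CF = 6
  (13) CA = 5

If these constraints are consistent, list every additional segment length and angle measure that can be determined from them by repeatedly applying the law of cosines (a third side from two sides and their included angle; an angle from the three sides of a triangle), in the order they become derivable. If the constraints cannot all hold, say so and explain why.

The constraints are consistent. Derivable facts, in order:
After 1 step:
- AF ≈ 6.21
- MJ = 2·√37
- ∠AKM = 19.19°
- ∠AMK = 80.41°
- ∠KAM = 80.41°
After 2 steps:
- AB ≈ 11.28
- ∠ACF = 68.06°
- ∠AFC = 48.3°
- ∠AFJ = 75°
- ∠AFL = 45.62°
- ∠AJM = 9.46°
- ∠ALF = 33.71°
- ∠AMJ = 80.54°
- ∠CAF = 63.64°
- ∠FAJ = 75°
- ∠FAL = 100.68°
After 3 steps:
- ∠ABF = 22.91°
- ∠BAF = 22.09°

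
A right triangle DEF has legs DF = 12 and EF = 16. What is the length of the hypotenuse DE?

By the Pythagorean theorem: DE^2 = DF^2 + EF^2
DE^2 = 12^2 + 16^2 = 144 + 256 = 400
DE = sqrt(400) = 20

20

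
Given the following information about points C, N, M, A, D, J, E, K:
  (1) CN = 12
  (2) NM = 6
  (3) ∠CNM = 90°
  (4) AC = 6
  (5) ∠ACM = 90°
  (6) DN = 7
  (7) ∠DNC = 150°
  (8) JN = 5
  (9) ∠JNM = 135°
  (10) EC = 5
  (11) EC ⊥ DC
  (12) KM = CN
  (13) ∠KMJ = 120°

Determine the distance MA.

Step 1: By the law of cosines on triangle CNM: CM² = 12² + 6² − 2·12·6·cos(90°) = 180, so CM = 6·√5.
Step 2: By the law of cosines on triangle MCA: MA² = (6·√5)² + 6² − 2·6·√5·6·cos(90°) = 216, so MA = 6·√6.

Therefore, the length of MA = 6·√6.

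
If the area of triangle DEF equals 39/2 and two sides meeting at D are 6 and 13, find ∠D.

From the SAS area formula Area = (1/2)ab sin(C), rearranging gives sin(C) = 2*Area/(ab).
sin(C) = 2 * 39/2 / (78) = 1/2.
Therefore C = arcsin(1/2) = 30°.
Since sin(180° - C) = sin(C), the obtuse angle 150° gives the same area, so C = 30° or C = 150°.

30° or 150°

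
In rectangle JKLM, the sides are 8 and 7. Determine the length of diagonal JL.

A rectangle's diagonal splits it into two right triangles, with the diagonal as the hypotenuse.
By the Pythagorean theorem, d^2 = 8^2 + 7^2 = 113.
Therefore d = sqrt(113).

sqrt(113)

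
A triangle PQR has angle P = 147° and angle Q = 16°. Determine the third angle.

angle R = 180 - 147 - 16 = 17 degrees.

17 degrees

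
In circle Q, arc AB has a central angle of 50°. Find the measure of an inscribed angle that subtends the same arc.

Inscribed angle = 50° / 2 = 25° (inscribed angle theorem).

25°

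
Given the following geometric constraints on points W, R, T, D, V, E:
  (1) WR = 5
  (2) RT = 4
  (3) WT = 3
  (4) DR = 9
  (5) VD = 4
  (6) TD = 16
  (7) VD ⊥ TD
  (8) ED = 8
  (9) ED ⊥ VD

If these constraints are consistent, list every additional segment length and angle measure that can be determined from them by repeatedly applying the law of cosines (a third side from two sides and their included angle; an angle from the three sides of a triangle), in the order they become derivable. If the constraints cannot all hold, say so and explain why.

These constraints are not satisfiable: by the triangle inequality in triangle RTD, (2) RT = 4 and (4) DR = 9 force TD ≤ 4 + 9 = 13, but (6) says TD = 16. No planar figure meets all of them, so nothing further can be derived.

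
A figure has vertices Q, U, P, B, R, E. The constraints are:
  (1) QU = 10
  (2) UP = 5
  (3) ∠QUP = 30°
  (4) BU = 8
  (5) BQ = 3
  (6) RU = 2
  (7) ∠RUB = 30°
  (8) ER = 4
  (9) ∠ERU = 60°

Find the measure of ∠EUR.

Step 1: By the law of cosines on triangle URE: UE² = 2² + 4² − 2·2·4·cos(60°) = 12, so UE = 2·√3.
Step 2: By the inverse law of cosines on triangle EUR: cos(∠EUR) = ((2·√3)² + 2² − 4²) / (2·2·√3·2) = 0/13.86 = 0, so ∠EUR = 90°.

Therefore, the measure of angle ∠EUR = 90°.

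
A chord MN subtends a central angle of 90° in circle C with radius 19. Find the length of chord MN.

Chord = 2(19) sin(45°) = 19*sqrt(2)

19*sqrt(2)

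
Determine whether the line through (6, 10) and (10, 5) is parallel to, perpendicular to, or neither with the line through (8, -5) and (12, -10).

Slope of line 1: m1 = (5 - 10)/(10 - 6) = -5/4 = -5/4
Slope of line 2: m2 = (-10 - -5)/(12 - 8) = -5/4 = -5/4
m1 = m2, so the lines are parallel.

Parallel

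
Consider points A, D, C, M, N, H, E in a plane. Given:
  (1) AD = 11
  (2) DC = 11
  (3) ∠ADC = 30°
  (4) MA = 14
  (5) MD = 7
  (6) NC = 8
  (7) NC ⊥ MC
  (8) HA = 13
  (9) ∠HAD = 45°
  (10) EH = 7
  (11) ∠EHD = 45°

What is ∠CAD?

Step 1: By the law of cosines on triangle ADC: AC² = 11² + 11² − 2·11·11·cos(30°) = 32.42, so AC ≈ 5.69.
Step 2: By the inverse law of cosines on triangle CAD: cos(∠CAD) = (5.69² + 11² − 11²) / (2·5.69·11) = 32.42/125.27 = 0.2588, so ∠CAD = 75°.

Therefore, the measure of angle ∠CAD = 75°.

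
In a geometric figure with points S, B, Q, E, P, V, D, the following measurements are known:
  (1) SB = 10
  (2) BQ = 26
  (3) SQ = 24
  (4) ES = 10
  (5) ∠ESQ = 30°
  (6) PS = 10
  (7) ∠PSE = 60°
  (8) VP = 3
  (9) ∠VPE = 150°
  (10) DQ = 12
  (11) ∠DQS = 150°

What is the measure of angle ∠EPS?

Step 1: By the law of cosines on triangle PSE: PE² = 10² + 10² − 2·10·10·cos(60°) = 100, so PE = 10.
Step 2: By the inverse law of cosines on triangle EPS: cos(∠EPS) = (10² + 10² − 10²) / (2·10·10) = 100/200 = 0.5, so ∠EPS = 60°.

Therefore, the measure of angle ∠EPS = 60°.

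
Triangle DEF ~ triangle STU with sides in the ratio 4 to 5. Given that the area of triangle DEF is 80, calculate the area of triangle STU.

Area ratio = (4/5)^2 = 16/25. Area of STU = 80 * 25/16 = 125.

125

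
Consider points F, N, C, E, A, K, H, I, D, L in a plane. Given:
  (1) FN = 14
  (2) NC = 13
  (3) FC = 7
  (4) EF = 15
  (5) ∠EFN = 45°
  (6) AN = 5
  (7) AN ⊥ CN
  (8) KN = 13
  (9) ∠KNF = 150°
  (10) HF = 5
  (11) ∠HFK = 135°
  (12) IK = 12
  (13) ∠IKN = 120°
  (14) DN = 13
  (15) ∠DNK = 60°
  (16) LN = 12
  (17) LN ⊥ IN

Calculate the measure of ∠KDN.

Step 1: By the law of cosines on triangle DNK: DK² = 13² + 13² − 2·13·13·cos(60°) = 169, so DK = 13.
Step 2: By the inverse law of cosines on triangle KDN: cos(∠KDN) = (13² + 13² − 13²) / (2·13·13) = 169/338 = 0.5, so ∠KDN = 60°.

Therefore, the measure of angle ∠KDN = 60°.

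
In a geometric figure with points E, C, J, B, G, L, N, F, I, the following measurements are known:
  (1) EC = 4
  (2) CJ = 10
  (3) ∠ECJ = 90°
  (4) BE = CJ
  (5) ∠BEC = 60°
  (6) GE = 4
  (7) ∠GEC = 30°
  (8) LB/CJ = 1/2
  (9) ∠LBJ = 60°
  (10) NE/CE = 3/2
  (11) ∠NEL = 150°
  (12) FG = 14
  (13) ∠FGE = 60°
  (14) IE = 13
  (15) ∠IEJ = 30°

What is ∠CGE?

Step 1: By the law of cosines on triangle GEC: GC² = 4² + 4² − 2·4·4·cos(30°) = 4.29, so GC ≈ 2.07.
Step 2: By the inverse law of cosines on triangle CGE: cos(∠CGE) = (2.07² + 4² − 4²) / (2·2.07·4) = 4.29/16.56 = 0.2588, so ∠CGE = 75°.

Therefore, the measure of angle ∠CGE = 75°.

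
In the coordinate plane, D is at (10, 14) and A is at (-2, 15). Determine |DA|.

The horizontal distance is |-2 - 10| = 12 and the vertical distance is |15 - 14| = 1.
By the Pythagorean theorem, d = sqrt(12^2 + 1^2) = sqrt(145).

sqrt(145)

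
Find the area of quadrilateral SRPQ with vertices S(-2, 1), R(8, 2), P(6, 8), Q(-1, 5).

Using the Shoelace formula for a quadrilateral (vertices in order):
Area = (1/2)|sum of (x_i * y_(i+1) - x_(i+1) * y_i)|
Terms: (-2*2 - 8*1) = -12, (8*8 - 6*2) = 52, (6*5 - -1*8) = 38, (-1*1 - -2*5) = 9
Sum = 87
Area = (1/2)(87) = 87/2

87/2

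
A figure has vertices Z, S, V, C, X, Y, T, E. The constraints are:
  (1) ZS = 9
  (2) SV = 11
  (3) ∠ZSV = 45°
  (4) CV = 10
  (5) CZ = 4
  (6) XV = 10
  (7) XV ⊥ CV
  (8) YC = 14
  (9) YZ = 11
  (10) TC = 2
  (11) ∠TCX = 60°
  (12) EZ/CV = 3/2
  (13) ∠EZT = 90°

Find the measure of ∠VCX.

Step 1: By the law of cosines on triangle CVX: CX² = 10² + 10² − 2·10·10·cos(90°) = 200, so CX = 10·√2.
Step 2: By the inverse law of cosines on triangle VCX: cos(∠VCX) = (10² + (10·√2)² − 10²) / (2·10·10·√2) = 200/282.84 = 0.7071, so ∠VCX = 45°.

Therefore, the measure of angle ∠VCX = 45°.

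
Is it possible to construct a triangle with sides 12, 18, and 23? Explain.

Check all three triangle inequalities:
12 + 18 = 30 > 23 ✓
12 + 23 = 35 > 18 ✓
18 + 23 = 41 > 12 ✓
All conditions hold, so these sides form a valid triangle.

Yes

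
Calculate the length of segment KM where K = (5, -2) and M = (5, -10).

The horizontal distance is |5 - 5| = 0 and the vertical distance is |-10 - -2| = 8.
By the Pythagorean theorem, d = sqrt(0^2 + 8^2) = sqrt(64) = 8.

8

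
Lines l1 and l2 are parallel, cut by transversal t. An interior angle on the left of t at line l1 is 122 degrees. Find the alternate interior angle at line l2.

Alternate interior angles formed by parallel lines and a transversal are equal.
The given angle is 122 degrees.
The alternate interior angle = 122 degrees.

122 degrees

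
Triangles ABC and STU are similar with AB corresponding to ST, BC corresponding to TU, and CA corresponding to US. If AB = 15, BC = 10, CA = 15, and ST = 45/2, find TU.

Similar triangles have proportional sides. Setting up the proportion:
ST / AB = TU / BC
45/2 / 15 = TU / 10
TU = 10 * 45/2 / 15 = 15.

15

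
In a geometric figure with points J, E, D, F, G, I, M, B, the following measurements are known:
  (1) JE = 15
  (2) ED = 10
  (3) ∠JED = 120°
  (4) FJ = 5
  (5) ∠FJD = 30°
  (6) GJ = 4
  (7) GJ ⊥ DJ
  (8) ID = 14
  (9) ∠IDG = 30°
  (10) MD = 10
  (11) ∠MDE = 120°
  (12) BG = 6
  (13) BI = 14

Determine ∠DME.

Step 1: By the law of cosines on triangle MDE: ME² = 10² + 10² − 2·10·10·cos(120°) = 300, so ME = 10·√3.
Step 2: By the inverse law of cosines on triangle DME: cos(∠DME) = (10² + (10·√3)² − 10²) / (2·10·10·√3) = 300/346.41 = 0.866, so ∠DME = 30°.

Therefore, the measure of angle ∠DME = 30°.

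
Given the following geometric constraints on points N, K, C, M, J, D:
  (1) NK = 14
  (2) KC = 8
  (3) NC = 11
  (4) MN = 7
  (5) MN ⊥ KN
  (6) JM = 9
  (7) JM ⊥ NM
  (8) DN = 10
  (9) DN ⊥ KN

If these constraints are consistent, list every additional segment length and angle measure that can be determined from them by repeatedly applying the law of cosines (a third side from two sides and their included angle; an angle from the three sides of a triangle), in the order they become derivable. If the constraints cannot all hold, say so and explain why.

The constraints are consistent. Derivable facts, in order:
After 1 step:
- KD = 2·√74
- KM = 7·√5
- NJ = √130
- ∠CKN = 51.64°
- ∠CNK = 34.77°
- ∠KCN = 93.58°
After 2 steps:
- ∠DKN = 35.54°
- ∠JNM = 52.13°
- ∠KDN = 54.46°
- ∠KMN = 63.43°
- ∠MJN = 37.87°
- ∠MKN = 26.57°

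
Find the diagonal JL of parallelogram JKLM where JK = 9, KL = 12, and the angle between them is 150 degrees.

Law of cosines: d^2 = 9^2 + 12^2 - 2(9)(12)cos(150°) = 108*sqrt(3) + 225, so d = 3*sqrt(12*sqrt(3) + 25).

3*sqrt(12*sqrt(3) + 25)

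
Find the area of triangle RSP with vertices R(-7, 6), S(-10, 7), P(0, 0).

The Shoelace formula computes the area from vertex coordinates by summing cross products.
For vertices (-7,6), (-10,7), (0,0):
Signed sum = -7*7 - -10*6 + -10*0 - 0*7 + 0*6 - -7*0
= 11 + 0 + 0 = 11
Area = (1/2)|11| = 11/2.

11/2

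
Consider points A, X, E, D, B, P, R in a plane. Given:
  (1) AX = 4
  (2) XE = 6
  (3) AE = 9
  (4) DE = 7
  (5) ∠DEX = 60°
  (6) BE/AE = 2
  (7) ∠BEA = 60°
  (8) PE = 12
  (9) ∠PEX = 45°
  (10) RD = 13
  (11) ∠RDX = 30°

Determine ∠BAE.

From the given relations: BE = 2·AE = 2·9 = 18.
Step 1: By the law of cosines on triangle AEB: AB² = 9² + 18² − 2·9·18·cos(60°) = 243, so AB = 9·√3.
Step 2: By the inverse law of cosines on triangle BAE: cos(∠BAE) = ((9·√3)² + 9² − 18²) / (2·9·√3·9) = 0/280.59 = 0, so ∠BAE = 90°.

Therefore, the measure of angle ∠BAE = 90°.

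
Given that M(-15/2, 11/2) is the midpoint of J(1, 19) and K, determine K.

Using the midpoint formula: M = ((x1 + x2)/2, (y1 + y2)/2)
We know M = (-15/2, 11/2) and J = (1, 19)
For x: -15/2 = (1 + x2)/2, so x2 = 2*-15/2 - 1 = -16
For y: 11/2 = (19 + y2)/2, so y2 = 2*11/2 - 19 = -8
K = (-16, -8)

(-16, -8)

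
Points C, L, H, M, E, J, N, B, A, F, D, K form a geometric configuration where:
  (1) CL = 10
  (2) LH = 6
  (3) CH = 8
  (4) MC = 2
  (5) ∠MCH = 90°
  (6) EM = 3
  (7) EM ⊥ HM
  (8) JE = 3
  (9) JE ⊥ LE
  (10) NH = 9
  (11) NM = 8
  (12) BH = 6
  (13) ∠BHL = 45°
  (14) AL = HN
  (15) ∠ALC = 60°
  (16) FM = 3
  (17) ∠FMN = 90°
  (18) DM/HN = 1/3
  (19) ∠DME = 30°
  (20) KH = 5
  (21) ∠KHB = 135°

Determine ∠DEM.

From the given relations: DM = 1/3·HN = 1/3·9 = 3.
Step 1: By the law of cosines on triangle EMD: ED² = 3² + 3² − 2·3·3·cos(30°) = 2.41, so ED ≈ 1.55.
Step 2: By the inverse law of cosines on triangle DEM: cos(∠DEM) = (1.55² + 3² − 3²) / (2·1.55·3) = 2.41/9.32 = 0.2588, so ∠DEM = 75°.

Therefore, the measure of angle ∠DEM = 75°.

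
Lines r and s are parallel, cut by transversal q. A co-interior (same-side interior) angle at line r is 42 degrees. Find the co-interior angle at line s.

Co-interior angles (same-side interior) formed by parallel lines and a transversal are supplementary (sum to 180 degrees).
The given angle is 42 degrees.
The co-interior angle = 180 - 42 = 138 degrees.

138 degrees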